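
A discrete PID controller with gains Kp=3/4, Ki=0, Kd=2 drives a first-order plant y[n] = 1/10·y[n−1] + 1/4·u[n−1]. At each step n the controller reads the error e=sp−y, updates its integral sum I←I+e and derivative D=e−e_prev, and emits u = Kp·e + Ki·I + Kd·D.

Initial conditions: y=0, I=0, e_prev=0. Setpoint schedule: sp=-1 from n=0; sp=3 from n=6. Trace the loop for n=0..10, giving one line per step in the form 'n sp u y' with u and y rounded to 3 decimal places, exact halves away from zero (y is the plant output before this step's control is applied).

(exact arithmetic carried between steps; '≈' marks a value shown rounded to 6 d.p. or computed from one; I and e_prev carry over from the previous line; the table rounds u and y to 3 d.p., halves away from zero)
n=0: y=0, sp=-1, e=sp−y=-1; I=-1, D=e−e_prev=-1; u=3/4·(-1)+0·(-1)+2·(-1)=-2.75; next y=1/10·0+1/4·(-2.75)=-0.6875
n=1: y=-0.6875, sp=-1, e=sp−y=-0.3125; I=-1.3125, D=e−e_prev=0.6875; u=3/4·(-0.3125)+0·(-1.3125)+2·0.6875=1.140625; next y=1/10·(-0.6875)+1/4·1.140625≈0.216406
n=2: y≈0.216406, sp=-1, e=sp−y≈-1.216406; I≈-2.528906, D=e−e_prev≈-0.903906; u=3/4·(-1.216406)+0·(-2.528906)+2·(-0.903906)≈-2.720117; next y=1/10·0.216406+1/4·(-2.720117)≈-0.658389
n=3: y≈-0.658389, sp=-1, e=sp−y≈-0.341611; I≈-2.870518, D=e−e_prev≈0.874795; u=3/4·(-0.341611)+0·(-2.870518)+2·0.874795≈1.493381; next y=1/10·(-0.658389)+1/4·1.493381≈0.307506
n=4: y≈0.307506, sp=-1, e=sp−y≈-1.307506; I≈-4.178024, D=e−e_prev≈-0.965895; u=3/4·(-1.307506)+0·(-4.178024)+2·(-0.965895)≈-2.912420; next y=1/10·0.307506+1/4·(-2.912420)≈-0.697354
n=5: y≈-0.697354, sp=-1, e=sp−y≈-0.302646; I≈-4.480670, D=e−e_prev≈1.004861; u=3/4·(-0.302646)+0·(-4.480670)+2·1.004861≈1.782738; next y=1/10·(-0.697354)+1/4·1.782738≈0.375949
n=6: y≈0.375949, sp=3, e=sp−y≈2.624051; I≈-1.856619, D=e−e_prev≈2.926697; u=3/4·2.624051+0·(-1.856619)+2·2.926697≈7.821432; next y=1/10·0.375949+1/4·7.821432≈1.992953
n=7: y≈1.992953, sp=3, e=sp−y≈1.007047; I≈-0.849571, D=e−e_prev≈-1.617004; u=3/4·1.007047+0·(-0.849571)+2·(-1.617004)≈-2.478722; next y=1/10·1.992953+1/4·(-2.478722)≈-0.420385
n=8: y≈-0.420385, sp=3, e=sp−y≈3.420385; I≈2.570814, D=e−e_prev≈2.413338; u=3/4·3.420385+0·2.570814+2·2.413338≈7.391965; next y=1/10·(-0.420385)+1/4·7.391965≈1.805953
n=9: y≈1.805953, sp=3, e=sp−y≈1.194047; I≈3.764861, D=e−e_prev≈-2.226338; u=3/4·1.194047+0·3.764861+2·(-2.226338)≈-3.557141; next y=1/10·1.805953+1/4·(-3.557141)≈-0.708690
n=10: y≈-0.708690, sp=3, e=sp−y≈3.708690; I≈7.473551, D=e−e_prev≈2.514643; u=3/4·3.708690+0·7.473551+2·2.514643≈7.810803; next y=1/10·(-0.708690)+1/4·7.810803≈1.881832

0 -1 -2.750 0.000
1 -1 1.141 -0.688
2 -1 -2.720 0.216
3 -1 1.493 -0.658
4 -1 -2.912 0.308
5 -1 1.783 -0.697
6 3 7.821 0.376
7 3 -2.479 1.993
8 3 7.392 -0.420
9 3 -3.557 1.806
10 3 7.811 -0.709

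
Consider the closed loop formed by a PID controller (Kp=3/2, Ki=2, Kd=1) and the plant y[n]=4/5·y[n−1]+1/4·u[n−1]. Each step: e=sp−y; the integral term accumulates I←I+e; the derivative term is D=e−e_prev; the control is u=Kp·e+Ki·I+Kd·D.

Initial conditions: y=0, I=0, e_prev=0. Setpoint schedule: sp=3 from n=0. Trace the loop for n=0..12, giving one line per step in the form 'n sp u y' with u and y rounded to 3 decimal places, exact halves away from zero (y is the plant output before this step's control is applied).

0 3 13.500 0.000
1 3 1.313 3.375
2 3 5.498 3.028
3 3 1.635 3.797
4 3 2.388 3.446
5 3 1.560 3.354
6 3 2.023 3.073
7 3 2.086 2.964
8 3 2.370 2.893
9 3 2.450 2.907
10 3 2.510 2.938
11 3 2.486 2.978
12 3 2.454 3.004

(exact arithmetic carried between steps; '≈' marks a value shown rounded to 6 d.p. or computed from one; I and e_prev carry over from the previous line; the table rounds u and y to 3 d.p., halves away from zero)
n=0: y=0, sp=3, e=sp−y=3; I=3, D=e−e_prev=3; u=3/2·3+2·3+1·3=13.5; next y=4/5·0+1/4·13.5=3.375
n=1: y=3.375, sp=3, e=sp−y=-0.375; I=2.625, D=e−e_prev=-3.375; u=3/2·(-0.375)+2·2.625+1·(-3.375)=1.3125; next y=4/5·3.375+1/4·1.3125=3.028125
n=2: y=3.028125, sp=3, e=sp−y=-0.028125; I=2.596875, D=e−e_prev=0.346875; u=3/2·(-0.028125)+2·2.596875+1·0.346875≈5.498438; next y=4/5·3.028125+1/4·5.498438≈3.797109
n=3: y≈3.797109, sp=3, e=sp−y≈-0.797109; I≈1.799766, D=e−e_prev≈-0.768984; u=3/2·(-0.797109)+2·1.799766+1·(-0.768984)≈1.634883; next y=4/5·3.797109+1/4·1.634883≈3.446408
n=4: y≈3.446408, sp=3, e=sp−y≈-0.446408; I≈1.353357, D=e−e_prev≈0.350701; u=3/2·(-0.446408)+2·1.353357+1·0.350701≈2.387804; next y=4/5·3.446408+1/4·2.387804≈3.354077
n=5: y≈3.354077, sp=3, e=sp−y≈-0.354077; I≈0.999280, D=e−e_prev≈0.092331; u=3/2·(-0.354077)+2·0.999280+1·0.092331≈1.559774; next y=4/5·3.354077+1/4·1.559774≈3.073206
n=6: y≈3.073206, sp=3, e=sp−y≈-0.073206; I≈0.926074, D=e−e_prev≈0.280872; u=3/2·(-0.073206)+2·0.926074+1·0.280872≈2.023212; next y=4/5·3.073206+1/4·2.023212≈2.964368
n=7: y≈2.964368, sp=3, e=sp−y≈0.035632; I≈0.961707, D=e−e_prev≈0.108838; u=3/2·0.035632+2·0.961707+1·0.108838≈2.085700; next y=4/5·2.964368+1/4·2.085700≈2.892919
n=8: y≈2.892919, sp=3, e=sp−y≈0.107081; I≈1.068788, D=e−e_prev≈0.071448; u=3/2·0.107081+2·1.068788+1·0.071448≈2.369645; next y=4/5·2.892919+1/4·2.369645≈2.906747
n=9: y≈2.906747, sp=3, e=sp−y≈0.093253; I≈1.162041, D=e−e_prev≈-0.013827; u=3/2·0.093253+2·1.162041+1·(-0.013827)≈2.450135; next y=4/5·2.906747+1/4·2.450135≈2.937931
n=10: y≈2.937931, sp=3, e=sp−y≈0.062069; I≈1.224110, D=e−e_prev≈-0.031184; u=3/2·0.062069+2·1.224110+1·(-0.031184)≈2.510139; next y=4/5·2.937931+1/4·2.510139≈2.977880
n=11: y≈2.977880, sp=3, e=sp−y≈0.022120; I≈1.246230, D=e−e_prev≈-0.039949; u=3/2·0.022120+2·1.246230+1·(-0.039949)≈2.485693; next y=4/5·2.977880+1/4·2.485693≈3.003727
n=12: y≈3.003727, sp=3, e=sp−y≈-0.003727; I≈1.242504, D=e−e_prev≈-0.025847; u=3/2·(-0.003727)+2·1.242504+1·(-0.025847)≈2.453569; next y=4/5·3.003727+1/4·2.453569≈3.016374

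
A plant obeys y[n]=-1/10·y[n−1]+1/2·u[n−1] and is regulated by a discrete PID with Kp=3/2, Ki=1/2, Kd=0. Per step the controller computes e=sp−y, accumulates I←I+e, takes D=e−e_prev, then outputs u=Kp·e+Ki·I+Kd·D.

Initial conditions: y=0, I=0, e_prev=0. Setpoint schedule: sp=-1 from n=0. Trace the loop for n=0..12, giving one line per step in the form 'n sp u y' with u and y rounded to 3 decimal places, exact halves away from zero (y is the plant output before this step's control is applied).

(exact arithmetic carried between steps; '≈' marks a value shown rounded to 6 d.p. or computed from one; I and e_prev carry over from the previous line; the table rounds u and y to 3 d.p., halves away from zero)
n=0: y=0, sp=-1, e=sp−y=-1; I=-1, D=e−e_prev=-1; u=3/2·(-1)+1/2·(-1)+0·(-1)=-2; next y=-1/10·0+1/2·(-2)=-1
n=1: y=-1, sp=-1, e=sp−y=0; I=-1, D=e−e_prev=1; u=3/2·0+1/2·(-1)+0·1=-0.5; next y=-1/10·(-1)+1/2·(-0.5)=-0.15
n=2: y=-0.15, sp=-1, e=sp−y=-0.85; I=-1.85, D=e−e_prev=-0.85; u=3/2·(-0.85)+1/2·(-1.85)+0·(-0.85)=-2.2; next y=-1/10·(-0.15)+1/2·(-2.2)=-1.085
n=3: y=-1.085, sp=-1, e=sp−y=0.085; I=-1.765, D=e−e_prev=0.935; u=3/2·0.085+1/2·(-1.765)+0·0.935=-0.755; next y=-1/10·(-1.085)+1/2·(-0.755)=-0.269
n=4: y=-0.269, sp=-1, e=sp−y=-0.731; I=-2.496, D=e−e_prev=-0.816; u=3/2·(-0.731)+1/2·(-2.496)+0·(-0.816)=-2.3445; next y=-1/10·(-0.269)+1/2·(-2.3445)=-1.14535
n=5: y=-1.14535, sp=-1, e=sp−y=0.14535; I=-2.35065, D=e−e_prev=0.87635; u=3/2·0.14535+1/2·(-2.35065)+0·0.87635=-0.9573; next y=-1/10·(-1.14535)+1/2·(-0.9573)=-0.364115
n=6: y=-0.364115, sp=-1, e=sp−y=-0.635885; I=-2.986535, D=e−e_prev=-0.781235; u=3/2·(-0.635885)+1/2·(-2.986535)+0·(-0.781235)=-2.447095; next y=-1/10·(-0.364115)+1/2·(-2.447095)=-1.187136
n=7: y=-1.187136, sp=-1, e=sp−y=0.187136; I=-2.799399, D=e−e_prev=0.823021; u=3/2·0.187136+1/2·(-2.799399)+0·0.823021≈-1.118996; next y=-1/10·(-1.187136)+1/2·(-1.118996)≈-0.440784
n=8: y≈-0.440784, sp=-1, e=sp−y≈-0.559216; I≈-3.358615, D=e−e_prev≈-0.746352; u=3/2·(-0.559216)+1/2·(-3.358615)+0·(-0.746352)≈-2.518131; next y=-1/10·(-0.440784)+1/2·(-2.518131)≈-1.214987
n=9: y≈-1.214987, sp=-1, e=sp−y≈0.214987; I≈-3.143628, D=e−e_prev≈0.774203; u=3/2·0.214987+1/2·(-3.143628)+0·0.774203≈-1.249333; next y=-1/10·(-1.214987)+1/2·(-1.249333)≈-0.503168
n=10: y≈-0.503168, sp=-1, e=sp−y≈-0.496832; I≈-3.640460, D=e−e_prev≈-0.711819; u=3/2·(-0.496832)+1/2·(-3.640460)+0·(-0.711819)≈-2.565478; next y=-1/10·(-0.503168)+1/2·(-2.565478)≈-1.232422
n=11: y≈-1.232422, sp=-1, e=sp−y≈0.232422; I≈-3.408038, D=e−e_prev≈0.729255; u=3/2·0.232422+1/2·(-3.408038)+0·0.729255≈-1.355385; next y=-1/10·(-1.232422)+1/2·(-1.355385)≈-0.554450
n=12: y≈-0.554450, sp=-1, e=sp−y≈-0.445550; I≈-3.853587, D=e−e_prev≈-0.677972; u=3/2·(-0.445550)+1/2·(-3.853587)+0·(-0.677972)≈-2.595118; next y=-1/10·(-0.554450)+1/2·(-2.595118)≈-1.242114

0 -1 -2.000 0.000
1 -1 -0.500 -1.000
2 -1 -2.200 -0.150
3 -1 -0.755 -1.085
4 -1 -2.345 -0.269
5 -1 -0.957 -1.145
6 -1 -2.447 -0.364
7 -1 -1.119 -1.187
8 -1 -2.518 -0.441
9 -1 -1.249 -1.215
10 -1 -2.565 -0.503
11 -1 -1.355 -1.232
12 -1 -2.595 -0.554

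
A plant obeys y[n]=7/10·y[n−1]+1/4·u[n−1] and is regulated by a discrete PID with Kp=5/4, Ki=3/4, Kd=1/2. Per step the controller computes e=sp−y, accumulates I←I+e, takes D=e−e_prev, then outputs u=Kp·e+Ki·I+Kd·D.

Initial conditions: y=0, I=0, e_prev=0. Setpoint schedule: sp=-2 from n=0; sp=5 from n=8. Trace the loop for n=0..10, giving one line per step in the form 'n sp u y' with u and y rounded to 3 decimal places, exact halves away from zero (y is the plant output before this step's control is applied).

(exact arithmetic carried between steps; '≈' marks a value shown rounded to 6 d.p. or computed from one; I and e_prev carry over from the previous line; the table rounds u and y to 3 d.p., halves away from zero)
n=0: y=0, sp=-2, e=sp−y=-2; I=-2, D=e−e_prev=-2; u=5/4·(-2)+3/4·(-2)+1/2·(-2)=-5; next y=7/10·0+1/4·(-5)=-1.25
n=1: y=-1.25, sp=-2, e=sp−y=-0.75; I=-2.75, D=e−e_prev=1.25; u=5/4·(-0.75)+3/4·(-2.75)+1/2·1.25=-2.375; next y=7/10·(-1.25)+1/4·(-2.375)=-1.46875
n=2: y=-1.46875, sp=-2, e=sp−y=-0.53125; I=-3.28125, D=e−e_prev=0.21875; u=5/4·(-0.53125)+3/4·(-3.28125)+1/2·0.21875=-3.015625; next y=7/10·(-1.46875)+1/4·(-3.015625)≈-1.782031
n=3: y≈-1.782031, sp=-2, e=sp−y≈-0.217969; I≈-3.499219, D=e−e_prev≈0.313281; u=5/4·(-0.217969)+3/4·(-3.499219)+1/2·0.313281≈-2.740234; next y=7/10·(-1.782031)+1/4·(-2.740234)≈-1.932480
n=4: y≈-1.932480, sp=-2, e=sp−y≈-0.067520; I≈-3.566738, D=e−e_prev≈0.150449; u=5/4·(-0.067520)+3/4·(-3.566738)+1/2·0.150449≈-2.684229; next y=7/10·(-1.932480)+1/4·(-2.684229)≈-2.023793
n=5: y≈-2.023793, sp=-2, e=sp−y≈0.023793; I≈-3.542945, D=e−e_prev≈0.091313; u=5/4·0.023793+3/4·(-3.542945)+1/2·0.091313≈-2.581810; next y=7/10·(-2.023793)+1/4·(-2.581810)≈-2.062108
n=6: y≈-2.062108, sp=-2, e=sp−y≈0.062108; I≈-3.480837, D=e−e_prev≈0.038315; u=5/4·0.062108+3/4·(-3.480837)+1/2·0.038315≈-2.513835; next y=7/10·(-2.062108)+1/4·(-2.513835)≈-2.071934
n=7: y≈-2.071934, sp=-2, e=sp−y≈0.071934; I≈-3.408902, D=e−e_prev≈0.009826; u=5/4·0.071934+3/4·(-3.408902)+1/2·0.009826≈-2.461846; next y=7/10·(-2.071934)+1/4·(-2.461846)≈-2.065815
n=8: y≈-2.065815, sp=5, e=sp−y≈7.065815; I≈3.656913, D=e−e_prev≈6.993881; u=5/4·7.065815+3/4·3.656913+1/2·6.993881≈15.071895; next y=7/10·(-2.065815)+1/4·15.071895≈2.321903
n=9: y≈2.321903, sp=5, e=sp−y≈2.678097; I≈6.335010, D=e−e_prev≈-4.387718; u=5/4·2.678097+3/4·6.335010+1/2·(-4.387718)≈5.905020; next y=7/10·2.321903+1/4·5.905020≈3.101587
n=10: y≈3.101587, sp=5, e=sp−y≈1.898413; I≈8.233423, D=e−e_prev≈-0.779684; u=5/4·1.898413+3/4·8.233423+1/2·(-0.779684)≈8.158242; next y=7/10·3.101587+1/4·8.158242≈4.210671

0 -2 -5.000 0.000
1 -2 -2.375 -1.250
2 -2 -3.016 -1.469
3 -2 -2.740 -1.782
4 -2 -2.684 -1.932
5 -2 -2.582 -2.024
6 -2 -2.514 -2.062
7 -2 -2.462 -2.072
8 5 15.072 -2.066
9 5 5.905 2.322
10 5 8.158 3.102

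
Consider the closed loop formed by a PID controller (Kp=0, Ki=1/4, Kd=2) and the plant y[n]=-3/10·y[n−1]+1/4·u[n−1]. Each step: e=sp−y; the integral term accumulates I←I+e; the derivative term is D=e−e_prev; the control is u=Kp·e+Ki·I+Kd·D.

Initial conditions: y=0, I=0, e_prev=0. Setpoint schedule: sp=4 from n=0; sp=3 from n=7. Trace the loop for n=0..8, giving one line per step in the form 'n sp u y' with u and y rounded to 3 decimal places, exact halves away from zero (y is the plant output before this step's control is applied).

0 4 9.000 0.000
1 4 -3.063 2.250
2 4 10.179 -1.441
3 4 -5.782 2.977
4 4 15.269 -2.338
5 4 -9.206 4.519
6 4 22.774 -3.657
7 3 -17.421 6.791
8 3 34.190 -6.392

(exact arithmetic carried between steps; '≈' marks a value shown rounded to 6 d.p. or computed from one; I and e_prev carry over from the previous line; the table rounds u and y to 3 d.p., halves away from zero)
n=0: y=0, sp=4, e=sp−y=4; I=4, D=e−e_prev=4; u=0·4+1/4·4+2·4=9; next y=-3/10·0+1/4·9=2.25
n=1: y=2.25, sp=4, e=sp−y=1.75; I=5.75, D=e−e_prev=-2.25; u=0·1.75+1/4·5.75+2·(-2.25)=-3.0625; next y=-3/10·2.25+1/4·(-3.0625)=-1.440625
n=2: y=-1.440625, sp=4, e=sp−y=5.440625; I=11.190625, D=e−e_prev=3.690625; u=0·5.440625+1/4·11.190625+2·3.690625≈10.178906; next y=-3/10·(-1.440625)+1/4·10.178906≈2.976914
n=3: y≈2.976914, sp=4, e=sp−y≈1.023086; I≈12.213711, D=e−e_prev≈-4.417539; u=0·1.023086+1/4·12.213711+2·(-4.417539)≈-5.781650; next y=-3/10·2.976914+1/4·(-5.781650)≈-2.338487
n=4: y≈-2.338487, sp=4, e=sp−y≈6.338487; I≈18.552198, D=e−e_prev≈5.315401; u=0·6.338487+1/4·18.552198+2·5.315401≈15.268851; next y=-3/10·(-2.338487)+1/4·15.268851≈4.518759
n=5: y≈4.518759, sp=4, e=sp−y≈-0.518759; I≈18.033439, D=e−e_prev≈-6.857246; u=0·(-0.518759)+1/4·18.033439+2·(-6.857246)≈-9.206132; next y=-3/10·4.518759+1/4·(-9.206132)≈-3.657161
n=6: y≈-3.657161, sp=4, e=sp−y≈7.657161; I≈25.690599, D=e−e_prev≈8.175919; u=0·7.657161+1/4·25.690599+2·8.175919≈22.774489; next y=-3/10·(-3.657161)+1/4·22.774489≈6.790770
n=7: y≈6.790770, sp=3, e=sp−y≈-3.790770; I≈21.899829, D=e−e_prev≈-11.447931; u=0·(-3.790770)+1/4·21.899829+2·(-11.447931)≈-17.420904; next y=-3/10·6.790770+1/4·(-17.420904)≈-6.392457
n=8: y≈-6.392457, sp=3, e=sp−y≈9.392457; I≈31.292286, D=e−e_prev≈13.183228; u=0·9.392457+1/4·31.292286+2·13.183228≈34.189527; next y=-3/10·(-6.392457)+1/4·34.189527≈10.465119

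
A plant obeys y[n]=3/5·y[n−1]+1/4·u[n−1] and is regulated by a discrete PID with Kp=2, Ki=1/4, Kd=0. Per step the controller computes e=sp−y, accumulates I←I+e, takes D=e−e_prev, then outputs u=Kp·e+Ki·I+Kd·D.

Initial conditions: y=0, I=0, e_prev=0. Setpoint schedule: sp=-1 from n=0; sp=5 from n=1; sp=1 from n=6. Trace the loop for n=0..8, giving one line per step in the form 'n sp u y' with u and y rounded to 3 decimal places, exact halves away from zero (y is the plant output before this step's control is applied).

0 -1 -2.250 0.000
1 5 12.266 -0.563
2 5 6.251 2.729
3 5 5.758 3.200
4 5 5.849 3.360
5 5 5.993 3.478
6 1 -2.867 3.585
7 1 1.326 1.434
8 1 1.762 1.192

(exact arithmetic carried between steps; '≈' marks a value shown rounded to 6 d.p. or computed from one; I and e_prev carry over from the previous line; the table rounds u and y to 3 d.p., halves away from zero)
n=0: y=0, sp=-1, e=sp−y=-1; I=-1, D=e−e_prev=-1; u=2·(-1)+1/4·(-1)+0·(-1)=-2.25; next y=3/5·0+1/4·(-2.25)=-0.5625
n=1: y=-0.5625, sp=5, e=sp−y=5.5625; I=4.5625, D=e−e_prev=6.5625; u=2·5.5625+1/4·4.5625+0·6.5625=12.265625; next y=3/5·(-0.5625)+1/4·12.265625≈2.728906
n=2: y≈2.728906, sp=5, e=sp−y≈2.271094; I≈6.833594, D=e−e_prev≈-3.291406; u=2·2.271094+1/4·6.833594+0·(-3.291406)≈6.250586; next y=3/5·2.728906+1/4·6.250586≈3.199990
n=3: y≈3.199990, sp=5, e=sp−y≈1.800010; I≈8.633604, D=e−e_prev≈-0.471084; u=2·1.800010+1/4·8.633604+0·(-0.471084)≈5.758420; next y=3/5·3.199990+1/4·5.758420≈3.359599
n=4: y≈3.359599, sp=5, e=sp−y≈1.640401; I≈10.274004, D=e−e_prev≈-0.159609; u=2·1.640401+1/4·10.274004+0·(-0.159609)≈5.849303; next y=3/5·3.359599+1/4·5.849303≈3.478085
n=5: y≈3.478085, sp=5, e=sp−y≈1.521915; I≈11.795919, D=e−e_prev≈-0.118486; u=2·1.521915+1/4·11.795919+0·(-0.118486)≈5.992809; next y=3/5·3.478085+1/4·5.992809≈3.585053
n=6: y≈3.585053, sp=1, e=sp−y≈-2.585053; I≈9.210866, D=e−e_prev≈-4.106968; u=2·(-2.585053)+1/4·9.210866+0·(-4.106968)≈-2.867391; next y=3/5·3.585053+1/4·(-2.867391)≈1.434184
n=7: y≈1.434184, sp=1, e=sp−y≈-0.434184; I≈8.776681, D=e−e_prev≈2.150869; u=2·(-0.434184)+1/4·8.776681+0·2.150869≈1.325801; next y=3/5·1.434184+1/4·1.325801≈1.191961
n=8: y≈1.191961, sp=1, e=sp−y≈-0.191961; I≈8.584720, D=e−e_prev≈0.242223; u=2·(-0.191961)+1/4·8.584720+0·0.242223≈1.762258; next y=3/5·1.191961+1/4·1.762258≈1.155741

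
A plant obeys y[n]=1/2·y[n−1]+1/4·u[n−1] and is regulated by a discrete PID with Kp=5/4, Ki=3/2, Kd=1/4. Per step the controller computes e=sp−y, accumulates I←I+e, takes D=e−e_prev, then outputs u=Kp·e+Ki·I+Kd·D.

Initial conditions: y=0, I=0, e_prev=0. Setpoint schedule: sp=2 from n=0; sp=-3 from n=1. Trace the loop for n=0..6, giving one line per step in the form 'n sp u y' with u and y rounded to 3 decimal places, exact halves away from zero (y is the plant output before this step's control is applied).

0 2 6.000 0.000
1 -3 -11.000 1.500
2 -3 -5.625 -2.000
3 -3 -6.781 -2.406
4 -3 -6.297 -2.898
5 -3 -6.197 -3.023
6 -3 -6.081 -3.061

(exact arithmetic carried between steps; '≈' marks a value shown rounded to 6 d.p. or computed from one; I and e_prev carry over from the previous line; the table rounds u and y to 3 d.p., halves away from zero)
n=0: y=0, sp=2, e=sp−y=2; I=2, D=e−e_prev=2; u=5/4·2+3/2·2+1/4·2=6; next y=1/2·0+1/4·6=1.5
n=1: y=1.5, sp=-3, e=sp−y=-4.5; I=-2.5, D=e−e_prev=-6.5; u=5/4·(-4.5)+3/2·(-2.5)+1/4·(-6.5)=-11; next y=1/2·1.5+1/4·(-11)=-2
n=2: y=-2, sp=-3, e=sp−y=-1; I=-3.5, D=e−e_prev=3.5; u=5/4·(-1)+3/2·(-3.5)+1/4·3.5=-5.625; next y=1/2·(-2)+1/4·(-5.625)=-2.40625
n=3: y=-2.40625, sp=-3, e=sp−y=-0.59375; I=-4.09375, D=e−e_prev=0.40625; u=5/4·(-0.59375)+3/2·(-4.09375)+1/4·0.40625=-6.78125; next y=1/2·(-2.40625)+1/4·(-6.78125)≈-2.898438
n=4: y≈-2.898438, sp=-3, e=sp−y≈-0.101563; I≈-4.195313, D=e−e_prev≈0.492188; u=5/4·(-0.101563)+3/2·(-4.195313)+1/4·0.492188≈-6.296875; next y=1/2·(-2.898438)+1/4·(-6.296875)≈-3.023438
n=5: y≈-3.023438, sp=-3, e=sp−y≈0.023438; I≈-4.171875, D=e−e_prev≈0.125; u=5/4·0.023438+3/2·(-4.171875)+1/4·0.125≈-6.197266; next y=1/2·(-3.023438)+1/4·(-6.197266)≈-3.061035
n=6: y≈-3.061035, sp=-3, e=sp−y≈0.061035; I≈-4.110840, D=e−e_prev≈0.037598; u=5/4·0.061035+3/2·(-4.110840)+1/4·0.037598≈-6.080566; next y=1/2·(-3.061035)+1/4·(-6.080566)≈-3.050659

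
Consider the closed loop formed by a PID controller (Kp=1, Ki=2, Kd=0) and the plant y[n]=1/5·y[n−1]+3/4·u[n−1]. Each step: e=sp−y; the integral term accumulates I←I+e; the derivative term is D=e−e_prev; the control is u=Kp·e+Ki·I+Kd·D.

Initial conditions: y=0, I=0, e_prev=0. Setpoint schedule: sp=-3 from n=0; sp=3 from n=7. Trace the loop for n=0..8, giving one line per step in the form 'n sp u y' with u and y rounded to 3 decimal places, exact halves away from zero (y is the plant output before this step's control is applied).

0 -3 -9.000 0.000
1 -3 5.250 -6.750
2 -3 -15.263 2.588
3 -3 14.113 -10.929
4 -3 -28.013 8.399
5 -3 32.376 -19.330
6 -3 -54.202 20.416
7 3 87.919 -36.568
8 3 -118.526 58.626

(exact arithmetic carried between steps; '≈' marks a value shown rounded to 6 d.p. or computed from one; I and e_prev carry over from the previous line; the table rounds u and y to 3 d.p., halves away from zero)
n=0: y=0, sp=-3, e=sp−y=-3; I=-3, D=e−e_prev=-3; u=1·(-3)+2·(-3)+0·(-3)=-9; next y=1/5·0+3/4·(-9)=-6.75
n=1: y=-6.75, sp=-3, e=sp−y=3.75; I=0.75, D=e−e_prev=6.75; u=1·3.75+2·0.75+0·6.75=5.25; next y=1/5·(-6.75)+3/4·5.25=2.5875
n=2: y=2.5875, sp=-3, e=sp−y=-5.5875; I=-4.8375, D=e−e_prev=-9.3375; u=1·(-5.5875)+2·(-4.8375)+0·(-9.3375)=-15.2625; next y=1/5·2.5875+3/4·(-15.2625)=-10.929375
n=3: y=-10.929375, sp=-3, e=sp−y=7.929375; I=3.091875, D=e−e_prev=13.516875; u=1·7.929375+2·3.091875+0·13.516875=14.113125; next y=1/5·(-10.929375)+3/4·14.113125≈8.398969
n=4: y≈8.398969, sp=-3, e=sp−y≈-11.398969; I≈-8.307094, D=e−e_prev≈-19.328344; u=1·(-11.398969)+2·(-8.307094)+0·(-19.328344)≈-28.013156; next y=1/5·8.398969+3/4·(-28.013156)≈-19.330073
n=5: y≈-19.330073, sp=-3, e=sp−y≈16.330073; I≈8.022980, D=e−e_prev≈27.729042; u=1·16.330073+2·8.022980+0·27.729042≈32.376033; next y=1/5·(-19.330073)+3/4·32.376033≈20.416010
n=6: y≈20.416010, sp=-3, e=sp−y≈-23.416010; I≈-15.393030, D=e−e_prev≈-39.746083; u=1·(-23.416010)+2·(-15.393030)+0·(-39.746083)≈-54.202070; next y=1/5·20.416010+3/4·(-54.202070)≈-36.568351
n=7: y≈-36.568351, sp=3, e=sp−y≈39.568351; I≈24.175321, D=e−e_prev≈62.984361; u=1·39.568351+2·24.175321+0·62.984361≈87.918992; next y=1/5·(-36.568351)+3/4·87.918992≈58.625574
n=8: y≈58.625574, sp=3, e=sp−y≈-55.625574; I≈-31.450253, D=e−e_prev≈-95.193925; u=1·(-55.625574)+2·(-31.450253)+0·(-95.193925)≈-118.526080; next y=1/5·58.625574+3/4·(-118.526080)≈-77.169445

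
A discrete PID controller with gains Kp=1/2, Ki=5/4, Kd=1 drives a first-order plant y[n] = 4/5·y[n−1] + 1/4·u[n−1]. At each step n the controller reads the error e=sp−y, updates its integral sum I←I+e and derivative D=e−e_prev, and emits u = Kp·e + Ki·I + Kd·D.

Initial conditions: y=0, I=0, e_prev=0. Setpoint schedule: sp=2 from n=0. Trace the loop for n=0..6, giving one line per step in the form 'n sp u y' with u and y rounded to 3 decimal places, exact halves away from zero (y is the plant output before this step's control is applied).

(exact arithmetic carried between steps; '≈' marks a value shown rounded to 6 d.p. or computed from one; I and e_prev carry over from the previous line; the table rounds u and y to 3 d.p., halves away from zero)
n=0: y=0, sp=2, e=sp−y=2; I=2, D=e−e_prev=2; u=1/2·2+5/4·2+1·2=5.5; next y=4/5·0+1/4·5.5=1.375
n=1: y=1.375, sp=2, e=sp−y=0.625; I=2.625, D=e−e_prev=-1.375; u=1/2·0.625+5/4·2.625+1·(-1.375)=2.21875; next y=4/5·1.375+1/4·2.21875≈1.654688
n=2: y≈1.654688, sp=2, e=sp−y≈0.345313; I≈2.970313, D=e−e_prev≈-0.279688; u=1/2·0.345313+5/4·2.970313+1·(-0.279688)≈3.605859; next y=4/5·1.654688+1/4·3.605859≈2.225215
n=3: y≈2.225215, sp=2, e=sp−y≈-0.225215; I≈2.745098, D=e−e_prev≈-0.570527; u=1/2·(-0.225215)+5/4·2.745098+1·(-0.570527)≈2.748237; next y=4/5·2.225215+1/4·2.748237≈2.467231
n=4: y≈2.467231, sp=2, e=sp−y≈-0.467231; I≈2.277866, D=e−e_prev≈-0.242016; u=1/2·(-0.467231)+5/4·2.277866+1·(-0.242016)≈2.371701; next y=4/5·2.467231+1/4·2.371701≈2.566710
n=5: y≈2.566710, sp=2, e=sp−y≈-0.566710; I≈1.711156, D=e−e_prev≈-0.099479; u=1/2·(-0.566710)+5/4·1.711156+1·(-0.099479)≈1.756111; next y=4/5·2.566710+1/4·1.756111≈2.492396
n=6: y≈2.492396, sp=2, e=sp−y≈-0.492396; I≈1.218760, D=e−e_prev≈0.074314; u=1/2·(-0.492396)+5/4·1.218760+1·0.074314≈1.351567; next y=4/5·2.492396+1/4·1.351567≈2.331808

0 2 5.500 0.000
1 2 2.219 1.375
2 2 3.606 1.655
3 2 2.748 2.225
4 2 2.372 2.467
5 2 1.756 2.567
6 2 1.352 2.492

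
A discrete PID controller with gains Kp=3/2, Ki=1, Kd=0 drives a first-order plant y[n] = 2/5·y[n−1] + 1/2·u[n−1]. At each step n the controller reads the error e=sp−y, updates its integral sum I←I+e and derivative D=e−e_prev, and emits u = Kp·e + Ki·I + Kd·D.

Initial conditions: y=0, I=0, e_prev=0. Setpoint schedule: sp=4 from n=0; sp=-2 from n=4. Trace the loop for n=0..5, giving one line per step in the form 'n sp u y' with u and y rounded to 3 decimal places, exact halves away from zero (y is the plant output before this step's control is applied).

(exact arithmetic carried between steps; '≈' marks a value shown rounded to 6 d.p. or computed from one; I and e_prev carry over from the previous line; the table rounds u and y to 3 d.p., halves away from zero)
n=0: y=0, sp=4, e=sp−y=4; I=4, D=e−e_prev=4; u=3/2·4+1·4+0·4=10; next y=2/5·0+1/2·10=5
n=1: y=5, sp=4, e=sp−y=-1; I=3, D=e−e_prev=-5; u=3/2·(-1)+1·3+0·(-5)=1.5; next y=2/5·5+1/2·1.5=2.75
n=2: y=2.75, sp=4, e=sp−y=1.25; I=4.25, D=e−e_prev=2.25; u=3/2·1.25+1·4.25+0·2.25=6.125; next y=2/5·2.75+1/2·6.125=4.1625
n=3: y=4.1625, sp=4, e=sp−y=-0.1625; I=4.0875, D=e−e_prev=-1.4125; u=3/2·(-0.1625)+1·4.0875+0·(-1.4125)=3.84375; next y=2/5·4.1625+1/2·3.84375=3.586875
n=4: y=3.586875, sp=-2, e=sp−y=-5.586875; I=-1.499375, D=e−e_prev=-5.424375; u=3/2·(-5.586875)+1·(-1.499375)+0·(-5.424375)≈-9.879688; next y=2/5·3.586875+1/2·(-9.879688)≈-3.505094
n=5: y≈-3.505094, sp=-2, e=sp−y≈1.505094; I≈0.005719, D=e−e_prev≈7.091969; u=3/2·1.505094+1·0.005719+0·7.091969≈2.263359; next y=2/5·(-3.505094)+1/2·2.263359≈-0.270358

0 4 10.000 0.000
1 4 1.500 5.000
2 4 6.125 2.750
3 4 3.844 4.163
4 -2 -9.880 3.587
5 -2 2.263 -3.505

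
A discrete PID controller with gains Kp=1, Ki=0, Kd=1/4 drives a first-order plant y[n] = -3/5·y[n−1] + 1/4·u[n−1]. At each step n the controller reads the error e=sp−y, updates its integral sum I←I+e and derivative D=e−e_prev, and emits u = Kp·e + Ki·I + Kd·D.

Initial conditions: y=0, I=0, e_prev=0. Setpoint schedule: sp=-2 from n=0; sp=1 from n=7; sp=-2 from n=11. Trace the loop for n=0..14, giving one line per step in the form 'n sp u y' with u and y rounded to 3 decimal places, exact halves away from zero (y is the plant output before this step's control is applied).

0 -2 -2.500 0.000
1 -2 -1.219 -0.625
2 -2 -2.244 0.070
3 -2 -1.228 -0.603
4 -2 -2.219 0.055
5 -2 -1.252 -0.588
6 -2 -2.197 0.040
7 1 2.476 -0.573
8 1 -0.347 0.963
9 1 2.071 -0.664
10 1 -0.312 0.916
11 -2 -1.736 -0.628
12 -2 -2.085 -0.057
13 -2 -1.406 -0.487
14 -2 -2.048 -0.059

(exact arithmetic carried between steps; '≈' marks a value shown rounded to 6 d.p. or computed from one; I and e_prev carry over from the previous line; the table rounds u and y to 3 d.p., halves away from zero)
n=0: y=0, sp=-2, e=sp−y=-2; I=-2, D=e−e_prev=-2; u=1·(-2)+0·(-2)+1/4·(-2)=-2.5; next y=-3/5·0+1/4·(-2.5)=-0.625
n=1: y=-0.625, sp=-2, e=sp−y=-1.375; I=-3.375, D=e−e_prev=0.625; u=1·(-1.375)+0·(-3.375)+1/4·0.625=-1.21875; next y=-3/5·(-0.625)+1/4·(-1.21875)≈0.070313
n=2: y≈0.070313, sp=-2, e=sp−y≈-2.070313; I≈-5.445313, D=e−e_prev≈-0.695313; u=1·(-2.070313)+0·(-5.445313)+1/4·(-0.695313)≈-2.244141; next y=-3/5·0.070313+1/4·(-2.244141)≈-0.603223
n=3: y≈-0.603223, sp=-2, e=sp−y≈-1.396777; I≈-6.842090, D=e−e_prev≈0.673535; u=1·(-1.396777)+0·(-6.842090)+1/4·0.673535≈-1.228394; next y=-3/5·(-0.603223)+1/4·(-1.228394)≈0.054835
n=4: y≈0.054835, sp=-2, e=sp−y≈-2.054835; I≈-8.896925, D=e−e_prev≈-0.658058; u=1·(-2.054835)+0·(-8.896925)+1/4·(-0.658058)≈-2.219350; next y=-3/5·0.054835+1/4·(-2.219350)≈-0.587739
n=5: y≈-0.587739, sp=-2, e=sp−y≈-1.412261; I≈-10.309187, D=e−e_prev≈0.642574; u=1·(-1.412261)+0·(-10.309187)+1/4·0.642574≈-1.251618; next y=-3/5·(-0.587739)+1/4·(-1.251618)≈0.039739
n=6: y≈0.039739, sp=-2, e=sp−y≈-2.039739; I≈-12.348925, D=e−e_prev≈-0.627477; u=1·(-2.039739)+0·(-12.348925)+1/4·(-0.627477)≈-2.196608; next y=-3/5·0.039739+1/4·(-2.196608)≈-0.572995
n=7: y≈-0.572995, sp=1, e=sp−y≈1.572995; I≈-10.775930, D=e−e_prev≈3.612734; u=1·1.572995+0·(-10.775930)+1/4·3.612734≈2.476179; next y=-3/5·(-0.572995)+1/4·2.476179≈0.962842
n=8: y≈0.962842, sp=1, e=sp−y≈0.037158; I≈-10.738772, D=e−e_prev≈-1.535837; u=1·0.037158+0·(-10.738772)+1/4·(-1.535837)≈-0.346801; next y=-3/5·0.962842+1/4·(-0.346801)≈-0.664405
n=9: y≈-0.664405, sp=1, e=sp−y≈1.664405; I≈-9.074366, D=e−e_prev≈1.627247; u=1·1.664405+0·(-9.074366)+1/4·1.627247≈2.071217; next y=-3/5·(-0.664405)+1/4·2.071217≈0.916447
n=10: y≈0.916447, sp=1, e=sp−y≈0.083553; I≈-8.990814, D=e−e_prev≈-1.580853; u=1·0.083553+0·(-8.990814)+1/4·(-1.580853)≈-0.311661; next y=-3/5·0.916447+1/4·(-0.311661)≈-0.627784
n=11: y≈-0.627784, sp=-2, e=sp−y≈-1.372216; I≈-10.363030, D=e−e_prev≈-1.455769; u=1·(-1.372216)+0·(-10.363030)+1/4·(-1.455769)≈-1.736159; next y=-3/5·(-0.627784)+1/4·(-1.736159)≈-0.057369
n=12: y≈-0.057369, sp=-2, e=sp−y≈-1.942631; I≈-12.305661, D=e−e_prev≈-0.570414; u=1·(-1.942631)+0·(-12.305661)+1/4·(-0.570414)≈-2.085234; next y=-3/5·(-0.057369)+1/4·(-2.085234)≈-0.486887
n=13: y≈-0.486887, sp=-2, e=sp−y≈-1.513113; I≈-13.818774, D=e−e_prev≈0.429517; u=1·(-1.513113)+0·(-13.818774)+1/4·0.429517≈-1.405734; next y=-3/5·(-0.486887)+1/4·(-1.405734)≈-0.059301
n=14: y≈-0.059301, sp=-2, e=sp−y≈-1.940699; I≈-15.759473, D=e−e_prev≈-0.427585; u=1·(-1.940699)+0·(-15.759473)+1/4·(-0.427585)≈-2.047595; next y=-3/5·(-0.059301)+1/4·(-2.047595)≈-0.476318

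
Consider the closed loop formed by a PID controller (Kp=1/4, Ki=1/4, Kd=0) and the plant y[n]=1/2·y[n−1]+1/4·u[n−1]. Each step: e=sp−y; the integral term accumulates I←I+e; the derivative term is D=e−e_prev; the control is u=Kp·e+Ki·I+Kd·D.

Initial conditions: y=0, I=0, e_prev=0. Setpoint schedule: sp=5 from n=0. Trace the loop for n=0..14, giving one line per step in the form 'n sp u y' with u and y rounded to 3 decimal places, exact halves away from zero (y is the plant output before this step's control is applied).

0 5 2.500 0.000
1 5 3.438 0.625
2 5 4.258 1.172
3 5 4.976 1.650
4 5 5.604 2.069
5 5 6.153 2.435
6 5 6.634 2.756
7 5 7.055 3.037
8 5 7.423 3.282
9 5 7.745 3.497
10 5 8.027 3.685
11 5 8.274 3.849
12 5 8.489 3.993
13 5 8.678 4.119
14 5 8.843 4.229

(exact arithmetic carried between steps; '≈' marks a value shown rounded to 6 d.p. or computed from one; I and e_prev carry over from the previous line; the table rounds u and y to 3 d.p., halves away from zero)
n=0: y=0, sp=5, e=sp−y=5; I=5, D=e−e_prev=5; u=1/4·5+1/4·5+0·5=2.5; next y=1/2·0+1/4·2.5=0.625
n=1: y=0.625, sp=5, e=sp−y=4.375; I=9.375, D=e−e_prev=-0.625; u=1/4·4.375+1/4·9.375+0·(-0.625)=3.4375; next y=1/2·0.625+1/4·3.4375=1.171875
n=2: y=1.171875, sp=5, e=sp−y=3.828125; I=13.203125, D=e−e_prev=-0.546875; u=1/4·3.828125+1/4·13.203125+0·(-0.546875)≈4.257813; next y=1/2·1.171875+1/4·4.257813≈1.650391
n=3: y≈1.650391, sp=5, e=sp−y≈3.349609; I≈16.552734, D=e−e_prev≈-0.478516; u=1/4·3.349609+1/4·16.552734+0·(-0.478516)≈4.975586; next y=1/2·1.650391+1/4·4.975586≈2.069092
n=4: y≈2.069092, sp=5, e=sp−y≈2.930908; I≈19.483643, D=e−e_prev≈-0.418701; u=1/4·2.930908+1/4·19.483643+0·(-0.418701)≈5.603638; next y=1/2·2.069092+1/4·5.603638≈2.435455
n=5: y≈2.435455, sp=5, e=sp−y≈2.564545; I≈22.048187, D=e−e_prev≈-0.366364; u=1/4·2.564545+1/4·22.048187+0·(-0.366364)≈6.153183; next y=1/2·2.435455+1/4·6.153183≈2.756023
n=6: y≈2.756023, sp=5, e=sp−y≈2.243977; I≈24.292164, D=e−e_prev≈-0.320568; u=1/4·2.243977+1/4·24.292164+0·(-0.320568)≈6.634035; next y=1/2·2.756023+1/4·6.634035≈3.036520
n=7: y≈3.036520, sp=5, e=sp−y≈1.963480; I≈26.255643, D=e−e_prev≈-0.280497; u=1/4·1.963480+1/4·26.255643+0·(-0.280497)≈7.054781; next y=1/2·3.036520+1/4·7.054781≈3.281955
n=8: y≈3.281955, sp=5, e=sp−y≈1.718045; I≈27.973688, D=e−e_prev≈-0.245435; u=1/4·1.718045+1/4·27.973688+0·(-0.245435)≈7.422933; next y=1/2·3.281955+1/4·7.422933≈3.496711
n=9: y≈3.496711, sp=5, e=sp−y≈1.503289; I≈29.476977, D=e−e_prev≈-0.214756; u=1/4·1.503289+1/4·29.476977+0·(-0.214756)≈7.745066; next y=1/2·3.496711+1/4·7.745066≈3.684622
n=10: y≈3.684622, sp=5, e=sp−y≈1.315378; I≈30.792355, D=e−e_prev≈-0.187911; u=1/4·1.315378+1/4·30.792355+0·(-0.187911)≈8.026933; next y=1/2·3.684622+1/4·8.026933≈3.849044
n=11: y≈3.849044, sp=5, e=sp−y≈1.150956; I≈31.943310, D=e−e_prev≈-0.164422; u=1/4·1.150956+1/4·31.943310+0·(-0.164422)≈8.273567; next y=1/2·3.849044+1/4·8.273567≈3.992914
n=12: y≈3.992914, sp=5, e=sp−y≈1.007086; I≈32.950397, D=e−e_prev≈-0.143869; u=1/4·1.007086+1/4·32.950397+0·(-0.143869)≈8.489371; next y=1/2·3.992914+1/4·8.489371≈4.118800
n=13: y≈4.118800, sp=5, e=sp−y≈0.881200; I≈33.831597, D=e−e_prev≈-0.125886; u=1/4·0.881200+1/4·33.831597+0·(-0.125886)≈8.678199; next y=1/2·4.118800+1/4·8.678199≈4.228950
n=14: y≈4.228950, sp=5, e=sp−y≈0.771050; I≈34.602647, D=e−e_prev≈-0.110150; u=1/4·0.771050+1/4·34.602647+0·(-0.110150)≈8.843424; next y=1/2·4.228950+1/4·8.843424≈4.325331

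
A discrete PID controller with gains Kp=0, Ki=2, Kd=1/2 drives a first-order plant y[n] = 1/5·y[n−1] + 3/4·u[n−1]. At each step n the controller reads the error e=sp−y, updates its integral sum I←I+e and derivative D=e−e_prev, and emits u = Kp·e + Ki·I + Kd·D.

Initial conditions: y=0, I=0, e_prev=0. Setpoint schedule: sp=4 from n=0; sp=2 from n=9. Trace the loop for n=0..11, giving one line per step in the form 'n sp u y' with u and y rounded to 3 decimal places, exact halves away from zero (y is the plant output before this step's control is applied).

0 4 10.000 0.000
1 4 -2.750 7.500
2 4 14.156 -0.563
3 4 -8.418 10.505
4 4 20.899 -4.213
5 4 -17.646 14.832
6 4 32.962 -10.268
7 4 -33.392 22.668
8 4 53.686 -20.510
9 2 -65.564 36.162
10 2 90.705 -41.941
11 2 -114.418 59.640

(exact arithmetic carried between steps; '≈' marks a value shown rounded to 6 d.p. or computed from one; I and e_prev carry over from the previous line; the table rounds u and y to 3 d.p., halves away from zero)
n=0: y=0, sp=4, e=sp−y=4; I=4, D=e−e_prev=4; u=0·4+2·4+1/2·4=10; next y=1/5·0+3/4·10=7.5
n=1: y=7.5, sp=4, e=sp−y=-3.5; I=0.5, D=e−e_prev=-7.5; u=0·(-3.5)+2·0.5+1/2·(-7.5)=-2.75; next y=1/5·7.5+3/4·(-2.75)=-0.5625
n=2: y=-0.5625, sp=4, e=sp−y=4.5625; I=5.0625, D=e−e_prev=8.0625; u=0·4.5625+2·5.0625+1/2·8.0625=14.15625; next y=1/5·(-0.5625)+3/4·14.15625≈10.504688
n=3: y≈10.504688, sp=4, e=sp−y≈-6.504688; I≈-1.442188, D=e−e_prev≈-11.067188; u=0·(-6.504688)+2·(-1.442188)+1/2·(-11.067188)≈-8.417969; next y=1/5·10.504688+3/4·(-8.417969)≈-4.212539
n=4: y≈-4.212539, sp=4, e=sp−y≈8.212539; I≈6.770352, D=e−e_prev≈14.717227; u=0·8.212539+2·6.770352+1/2·14.717227≈20.899316; next y=1/5·(-4.212539)+3/4·20.899316≈14.831979
n=5: y≈14.831979, sp=4, e=sp−y≈-10.831979; I≈-4.061628, D=e−e_prev≈-19.044519; u=0·(-10.831979)+2·(-4.061628)+1/2·(-19.044519)≈-17.645515; next y=1/5·14.831979+3/4·(-17.645515)≈-10.267740
n=6: y≈-10.267740, sp=4, e=sp−y≈14.267740; I≈10.206113, D=e−e_prev≈25.099720; u=0·14.267740+2·10.206113+1/2·25.099720≈32.962085; next y=1/5·(-10.267740)+3/4·32.962085≈22.668016
n=7: y≈22.668016, sp=4, e=sp−y≈-18.668016; I≈-8.461903, D=e−e_prev≈-32.935756; u=0·(-18.668016)+2·(-8.461903)+1/2·(-32.935756)≈-33.391684; next y=1/5·22.668016+3/4·(-33.391684)≈-20.510160
n=8: y≈-20.510160, sp=4, e=sp−y≈24.510160; I≈16.048257, D=e−e_prev≈43.178176; u=0·24.510160+2·16.048257+1/2·43.178176≈53.685602; next y=1/5·(-20.510160)+3/4·53.685602≈36.162169
n=9: y≈36.162169, sp=2, e=sp−y≈-34.162169; I≈-18.113912, D=e−e_prev≈-58.672330; u=0·(-34.162169)+2·(-18.113912)+1/2·(-58.672330)≈-65.563990; next y=1/5·36.162169+3/4·(-65.563990)≈-41.940558
n=10: y≈-41.940558, sp=2, e=sp−y≈43.940558; I≈25.826646, D=e−e_prev≈78.102728; u=0·43.940558+2·25.826646+1/2·78.102728≈90.704656; next y=1/5·(-41.940558)+3/4·90.704656≈59.640380
n=11: y≈59.640380, sp=2, e=sp−y≈-57.640380; I≈-31.813734, D=e−e_prev≈-101.580938; u=0·(-57.640380)+2·(-31.813734)+1/2·(-101.580938)≈-114.417938; next y=1/5·59.640380+3/4·(-114.417938)≈-73.885377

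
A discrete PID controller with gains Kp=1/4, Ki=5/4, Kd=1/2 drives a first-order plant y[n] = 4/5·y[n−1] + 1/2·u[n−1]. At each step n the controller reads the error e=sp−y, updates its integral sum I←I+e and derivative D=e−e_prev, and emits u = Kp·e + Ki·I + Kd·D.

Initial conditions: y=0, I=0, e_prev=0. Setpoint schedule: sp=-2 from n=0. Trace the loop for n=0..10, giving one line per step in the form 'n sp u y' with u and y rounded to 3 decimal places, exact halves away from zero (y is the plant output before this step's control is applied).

(exact arithmetic carried between steps; '≈' marks a value shown rounded to 6 d.p. or computed from one; I and e_prev carry over from the previous line; the table rounds u and y to 3 d.p., halves away from zero)
n=0: y=0, sp=-2, e=sp−y=-2; I=-2, D=e−e_prev=-2; u=1/4·(-2)+5/4·(-2)+1/2·(-2)=-4; next y=4/5·0+1/2·(-4)=-2
n=1: y=-2, sp=-2, e=sp−y=0; I=-2, D=e−e_prev=2; u=1/4·0+5/4·(-2)+1/2·2=-1.5; next y=4/5·(-2)+1/2·(-1.5)=-2.35
n=2: y=-2.35, sp=-2, e=sp−y=0.35; I=-1.65, D=e−e_prev=0.35; u=1/4·0.35+5/4·(-1.65)+1/2·0.35=-1.8; next y=4/5·(-2.35)+1/2·(-1.8)=-2.78
n=3: y=-2.78, sp=-2, e=sp−y=0.78; I=-0.87, D=e−e_prev=0.43; u=1/4·0.78+5/4·(-0.87)+1/2·0.43=-0.6775; next y=4/5·(-2.78)+1/2·(-0.6775)=-2.56275
n=4: y=-2.56275, sp=-2, e=sp−y=0.56275; I=-0.30725, D=e−e_prev=-0.21725; u=1/4·0.56275+5/4·(-0.30725)+1/2·(-0.21725)=-0.352; next y=4/5·(-2.56275)+1/2·(-0.352)=-2.2262
n=5: y=-2.2262, sp=-2, e=sp−y=0.2262; I=-0.08105, D=e−e_prev=-0.33655; u=1/4·0.2262+5/4·(-0.08105)+1/2·(-0.33655)≈-0.213038; next y=4/5·(-2.2262)+1/2·(-0.213038)≈-1.887479
n=6: y≈-1.887479, sp=-2, e=sp−y≈-0.112521; I≈-0.193571, D=e−e_prev≈-0.338721; u=1/4·(-0.112521)+5/4·(-0.193571)+1/2·(-0.338721)≈-0.439455; next y=4/5·(-1.887479)+1/2·(-0.439455)≈-1.729711
n=7: y≈-1.729711, sp=-2, e=sp−y≈-0.270290; I≈-0.463861, D=e−e_prev≈-0.157768; u=1/4·(-0.270290)+5/4·(-0.463861)+1/2·(-0.157768)≈-0.726282; next y=4/5·(-1.729711)+1/2·(-0.726282)≈-1.746910
n=8: y≈-1.746910, sp=-2, e=sp−y≈-0.253090; I≈-0.716951, D=e−e_prev≈0.017199; u=1/4·(-0.253090)+5/4·(-0.716951)+1/2·0.017199≈-0.950862; next y=4/5·(-1.746910)+1/2·(-0.950862)≈-1.872959
n=9: y≈-1.872959, sp=-2, e=sp−y≈-0.127041; I≈-0.843992, D=e−e_prev≈0.126049; u=1/4·(-0.127041)+5/4·(-0.843992)+1/2·0.126049≈-1.023726; next y=4/5·(-1.872959)+1/2·(-1.023726)≈-2.010230
n=10: y≈-2.010230, sp=-2, e=sp−y≈0.010230; I≈-0.833762, D=e−e_prev≈0.137271; u=1/4·0.010230+5/4·(-0.833762)+1/2·0.137271≈-0.971010; next y=4/5·(-2.010230)+1/2·(-0.971010)≈-2.093689

0 -2 -4.000 0.000
1 -2 -1.500 -2.000
2 -2 -1.800 -2.350
3 -2 -0.678 -2.780
4 -2 -0.352 -2.563
5 -2 -0.213 -2.226
6 -2 -0.439 -1.887
7 -2 -0.726 -1.730
8 -2 -0.951 -1.747
9 -2 -1.024 -1.873
10 -2 -0.971 -2.010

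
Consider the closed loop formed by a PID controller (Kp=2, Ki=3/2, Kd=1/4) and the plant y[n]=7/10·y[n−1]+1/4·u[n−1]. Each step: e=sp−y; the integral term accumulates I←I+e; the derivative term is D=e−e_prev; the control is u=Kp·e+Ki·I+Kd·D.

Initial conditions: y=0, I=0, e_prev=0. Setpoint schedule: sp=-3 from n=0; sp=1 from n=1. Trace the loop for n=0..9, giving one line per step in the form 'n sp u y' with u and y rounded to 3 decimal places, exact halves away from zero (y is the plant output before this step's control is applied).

0 -3 -11.250 0.000
1 1 10.547 -2.813
2 1 1.511 0.668
3 1 2.214 0.845
4 1 1.366 1.145
5 1 1.231 1.143
6 1 1.148 1.108
7 1 1.147 1.062
8 1 1.162 1.031
9 1 1.178 1.012

(exact arithmetic carried between steps; '≈' marks a value shown rounded to 6 d.p. or computed from one; I and e_prev carry over from the previous line; the table rounds u and y to 3 d.p., halves away from zero)
n=0: y=0, sp=-3, e=sp−y=-3; I=-3, D=e−e_prev=-3; u=2·(-3)+3/2·(-3)+1/4·(-3)=-11.25; next y=7/10·0+1/4·(-11.25)=-2.8125
n=1: y=-2.8125, sp=1, e=sp−y=3.8125; I=0.8125, D=e−e_prev=6.8125; u=2·3.8125+3/2·0.8125+1/4·6.8125=10.546875; next y=7/10·(-2.8125)+1/4·10.546875≈0.667969
n=2: y≈0.667969, sp=1, e=sp−y≈0.332031; I≈1.144531, D=e−e_prev≈-3.480469; u=2·0.332031+3/2·1.144531+1/4·(-3.480469)≈1.510742; next y=7/10·0.667969+1/4·1.510742≈0.845264
n=3: y≈0.845264, sp=1, e=sp−y≈0.154736; I≈1.299268, D=e−e_prev≈-0.177295; u=2·0.154736+3/2·1.299268+1/4·(-0.177295)≈2.214050; next y=7/10·0.845264+1/4·2.214050≈1.145197
n=4: y≈1.145197, sp=1, e=sp−y≈-0.145197; I≈1.154070, D=e−e_prev≈-0.299933; u=2·(-0.145197)+3/2·1.154070+1/4·(-0.299933)≈1.365728; next y=7/10·1.145197+1/4·1.365728≈1.143070
n=5: y≈1.143070, sp=1, e=sp−y≈-0.143070; I≈1.011000, D=e−e_prev≈0.002127; u=2·(-0.143070)+3/2·1.011000+1/4·0.002127≈1.230892; next y=7/10·1.143070+1/4·1.230892≈1.107872
n=6: y≈1.107872, sp=1, e=sp−y≈-0.107872; I≈0.903128, D=e−e_prev≈0.035198; u=2·(-0.107872)+3/2·0.903128+1/4·0.035198≈1.147748; next y=7/10·1.107872+1/4·1.147748≈1.062447
n=7: y≈1.062447, sp=1, e=sp−y≈-0.062447; I≈0.840681, D=e−e_prev≈0.045425; u=2·(-0.062447)+3/2·0.840681+1/4·0.045425≈1.147483; next y=7/10·1.062447+1/4·1.147483≈1.030584
n=8: y≈1.030584, sp=1, e=sp−y≈-0.030584; I≈0.810097, D=e−e_prev≈0.031864; u=2·(-0.030584)+3/2·0.810097+1/4·0.031864≈1.161944; next y=7/10·1.030584+1/4·1.161944≈1.011895
n=9: y≈1.011895, sp=1, e=sp−y≈-0.011895; I≈0.798202, D=e−e_prev≈0.018689; u=2·(-0.011895)+3/2·0.798202+1/4·0.018689≈1.178187; next y=7/10·1.011895+1/4·1.178187≈1.002873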